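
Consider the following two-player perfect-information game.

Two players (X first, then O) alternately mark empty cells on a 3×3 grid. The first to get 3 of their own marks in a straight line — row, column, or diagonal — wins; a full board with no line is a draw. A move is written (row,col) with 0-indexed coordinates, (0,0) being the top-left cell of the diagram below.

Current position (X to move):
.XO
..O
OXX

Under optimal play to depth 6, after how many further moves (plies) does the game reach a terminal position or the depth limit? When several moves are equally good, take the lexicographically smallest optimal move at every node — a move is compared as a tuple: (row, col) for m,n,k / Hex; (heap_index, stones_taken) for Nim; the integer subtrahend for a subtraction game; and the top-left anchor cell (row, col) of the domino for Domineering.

PV length from [.XO/..O/OXX]: 1 ply

p1 X@[.XO/..O/OXX]: (0,0)[XXO/..O/OXX]-1 (1,0)[.XO/X.O/OXX]-1 (1,1)[.XO/.XO/OXX]+1*
p2 O@[.XO/.XO/OXX] terminal -1; root [.XO/..O/OXX] d6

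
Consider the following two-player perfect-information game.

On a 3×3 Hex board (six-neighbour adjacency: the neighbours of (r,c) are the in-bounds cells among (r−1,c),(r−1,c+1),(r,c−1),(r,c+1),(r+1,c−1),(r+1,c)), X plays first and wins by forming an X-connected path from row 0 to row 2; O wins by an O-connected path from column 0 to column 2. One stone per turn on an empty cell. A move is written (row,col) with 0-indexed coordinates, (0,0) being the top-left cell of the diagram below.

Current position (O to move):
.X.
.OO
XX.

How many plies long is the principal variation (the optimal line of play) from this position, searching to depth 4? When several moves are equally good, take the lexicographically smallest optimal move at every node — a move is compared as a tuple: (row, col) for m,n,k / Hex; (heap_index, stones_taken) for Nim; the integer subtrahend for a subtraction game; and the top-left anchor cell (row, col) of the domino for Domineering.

[.X./.OO/XX.] O move#1: (0,0):-1/OX./.OO/XX., (0,2):-1/.XO/.OO/XX., (1,0):+1/.X./OOO/XX.*, (2,2):-1/.X./.OO/XXO
[.X./OOO/XX.] end (terminal -1, X#2); searched .X./.OO/XX. to 4

PV length from [.X./.OO/XX.]: 1 ply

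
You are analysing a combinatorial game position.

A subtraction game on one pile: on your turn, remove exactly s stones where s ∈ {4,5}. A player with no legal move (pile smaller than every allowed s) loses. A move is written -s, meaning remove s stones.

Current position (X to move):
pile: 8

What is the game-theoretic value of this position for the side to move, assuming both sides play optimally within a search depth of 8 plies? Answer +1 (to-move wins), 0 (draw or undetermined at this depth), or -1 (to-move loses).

ply 1, X at 8 | -4=-1→4; -5=+1→3*
ply 2: 3 is terminal -1 (O); from 8 depth 8

value(8, X) = +1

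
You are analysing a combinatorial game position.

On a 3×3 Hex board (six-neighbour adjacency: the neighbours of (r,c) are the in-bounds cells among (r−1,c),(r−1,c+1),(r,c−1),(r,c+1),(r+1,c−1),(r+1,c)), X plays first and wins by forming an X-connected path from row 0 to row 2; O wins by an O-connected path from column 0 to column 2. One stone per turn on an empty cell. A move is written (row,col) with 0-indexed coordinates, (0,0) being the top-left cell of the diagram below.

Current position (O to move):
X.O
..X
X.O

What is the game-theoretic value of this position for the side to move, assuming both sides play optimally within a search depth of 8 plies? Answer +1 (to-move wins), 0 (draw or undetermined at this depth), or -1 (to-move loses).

[X.O/..X/X.O] O move#1: (0,1):-1/XOO/..X/X.O, (1,0):+1/X.O/O.X/X.O*, (1,1):-1/X.O/.OX/X.O, (2,1):-1/X.O/..X/XOO
[X.O/O.X/X.O] X move#2: (0,1):-1/XXO/O.X/X.O*, (1,1):-1/X.O/OXX/X.O, (2,1):-1/X.O/O.X/XXO
[XXO/O.X/X.O] O move#3: (1,1):+1/XXO/OOX/X.O*, (2,1):-1/XXO/O.X/XOO
[XXO/OOX/X.O] end (terminal -1, X#4); searched X.O/..X/X.O to 8

value(X.O/..X/X.O, O) = +1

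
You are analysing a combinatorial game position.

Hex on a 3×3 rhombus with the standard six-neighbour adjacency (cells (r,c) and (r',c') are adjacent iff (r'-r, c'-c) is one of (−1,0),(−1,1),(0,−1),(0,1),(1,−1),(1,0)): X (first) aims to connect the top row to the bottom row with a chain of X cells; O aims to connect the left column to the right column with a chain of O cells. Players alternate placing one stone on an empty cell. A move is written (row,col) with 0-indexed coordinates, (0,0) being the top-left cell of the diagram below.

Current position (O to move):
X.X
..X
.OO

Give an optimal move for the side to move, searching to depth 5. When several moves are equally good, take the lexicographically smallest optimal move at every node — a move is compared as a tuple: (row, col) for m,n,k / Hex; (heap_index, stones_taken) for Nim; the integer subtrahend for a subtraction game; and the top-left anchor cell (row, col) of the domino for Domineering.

O's best at [X.X/..X/.OO]: (1,0)

ply 1, O at X.X/..X/.OO | (0,1)=-1→XOX/..X/.OO; (1,0)=+1→X.X/O.X/.OO*; (1,1)=+1→X.X/.OX/.OO; (2,0)=+1→X.X/..X/OOO
ply 2, X at X.X/O.X/.OO | (0,1)=-1→XXX/O.X/.OO*; (1,1)=-1→X.X/OXX/.OO; (2,0)=-1→X.X/O.X/XOO
ply 3, O at XXX/O.X/.OO | (1,1)=+1→XXX/OOX/.OO*; (2,0)=+1→XXX/O.X/OOO
ply 4: XXX/OOX/.OO is terminal -1 (X); from X.X/..X/.OO depth 5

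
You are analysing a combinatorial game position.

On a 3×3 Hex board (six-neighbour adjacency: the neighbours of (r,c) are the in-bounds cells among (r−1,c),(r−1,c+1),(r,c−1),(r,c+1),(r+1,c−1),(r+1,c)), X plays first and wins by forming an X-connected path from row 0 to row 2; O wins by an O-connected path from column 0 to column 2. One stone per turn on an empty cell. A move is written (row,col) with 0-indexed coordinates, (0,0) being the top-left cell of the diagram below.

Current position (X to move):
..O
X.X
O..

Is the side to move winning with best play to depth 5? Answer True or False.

X winning at [..O/X.X/O..]: True

[..O/X.X/O..] X move#1: (0,0):-1/X.O/X.X/O.., (0,1):-1/.XO/X.X/O.., (1,1):+1/..O/XXX/O..*, (2,1):-1/..O/X.X/OX., (2,2):-1/..O/X.X/O.X
[..O/XXX/O..] O move#2: (0,0):-1/O.O/XXX/O..*, (0,1):-1/.OO/XXX/O.., (2,1):-1/..O/XXX/OO., (2,2):-1/..O/XXX/O.O
[O.O/XXX/O..] X move#3: (0,1):+1/OXO/XXX/O..*, (2,1):-1/O.O/XXX/OX., (2,2):-1/O.O/XXX/O.X
[OXO/XXX/O..] O move#4: (2,1):-1/OXO/XXX/OO.*, (2,2):-1/OXO/XXX/O.O
[OXO/XXX/OO.] X move#5: (2,2):+1/OXO/XXX/OOX*
[OXO/XXX/OOX] end (terminal -1, O#6); searched ..O/X.X/O.. to 5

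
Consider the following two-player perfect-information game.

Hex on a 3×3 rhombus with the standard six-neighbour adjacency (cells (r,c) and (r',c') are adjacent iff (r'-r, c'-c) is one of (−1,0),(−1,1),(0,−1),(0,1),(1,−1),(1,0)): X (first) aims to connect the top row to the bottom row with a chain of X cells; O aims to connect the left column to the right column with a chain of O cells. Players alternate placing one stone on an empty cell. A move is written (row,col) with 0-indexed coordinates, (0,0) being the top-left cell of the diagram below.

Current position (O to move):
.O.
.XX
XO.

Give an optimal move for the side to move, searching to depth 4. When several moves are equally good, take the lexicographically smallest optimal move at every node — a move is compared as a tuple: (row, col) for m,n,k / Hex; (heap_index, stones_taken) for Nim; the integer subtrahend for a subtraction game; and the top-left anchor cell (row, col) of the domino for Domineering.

O's best at [.O./.XX/XO.]: (0,2)

p1 O@[.O./.XX/XO.]: (0,0)[OO./.XX/XO.]-1 (0,2)[.OO/.XX/XO.]+1* (1,0)[.O./OXX/XO.]-1 (2,2)[.O./.XX/XOO]-1
p2 X@[.OO/.XX/XO.]: (0,0)[XOO/.XX/XO.]-1* (1,0)[.OO/XXX/XO.]-1 (2,2)[.OO/.XX/XOX]-1
p3 O@[XOO/.XX/XO.]: (1,0)[XOO/OXX/XO.]+1* (2,2)[XOO/.XX/XOO]-1
p4 X@[XOO/OXX/XO.] terminal -1; root [.O./.XX/XO.] d4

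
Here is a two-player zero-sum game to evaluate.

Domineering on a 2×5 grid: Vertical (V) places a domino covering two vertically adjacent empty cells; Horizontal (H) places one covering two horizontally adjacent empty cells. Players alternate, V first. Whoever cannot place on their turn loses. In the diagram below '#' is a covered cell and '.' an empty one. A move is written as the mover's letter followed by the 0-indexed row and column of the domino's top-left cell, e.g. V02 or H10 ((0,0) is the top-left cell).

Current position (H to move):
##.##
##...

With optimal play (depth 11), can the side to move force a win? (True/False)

p1 H@[##.##/##...]: H12[##.##/####.]+1* H13[##.##/##.##]-1
p2 V@[##.##/####.] terminal -1; root [##.##/##...] d11

H winning at [##.##/##...]: True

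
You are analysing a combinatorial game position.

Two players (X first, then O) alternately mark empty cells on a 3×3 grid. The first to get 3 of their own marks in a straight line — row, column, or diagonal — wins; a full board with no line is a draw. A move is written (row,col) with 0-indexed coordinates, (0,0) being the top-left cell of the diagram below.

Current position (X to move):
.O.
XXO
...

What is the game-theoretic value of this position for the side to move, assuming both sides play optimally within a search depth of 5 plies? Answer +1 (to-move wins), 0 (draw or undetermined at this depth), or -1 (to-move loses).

[.O./XXO/...] X move#1: (0,0):+1/XO./XXO/...*, (0,2):+0/.OX/XXO/..., (2,0):+1/.O./XXO/X.., (2,1):-1/.O./XXO/.X., (2,2):+0/.O./XXO/..X
[XO./XXO/...] O move#2: (0,2):-1/XOO/XXO/...*, (2,0):-1/XO./XXO/O.., (2,1):-1/XO./XXO/.O., (2,2):-1/XO./XXO/..O
[XOO/XXO/...] X move#3: (2,0):+1/XOO/XXO/X..*, (2,1):-1/XOO/XXO/.X., (2,2):+1/XOO/XXO/..X
[XOO/XXO/X..] end (terminal -1, O#4); searched .O./XXO/... to 5

value(.O./XXO/..., X) = +1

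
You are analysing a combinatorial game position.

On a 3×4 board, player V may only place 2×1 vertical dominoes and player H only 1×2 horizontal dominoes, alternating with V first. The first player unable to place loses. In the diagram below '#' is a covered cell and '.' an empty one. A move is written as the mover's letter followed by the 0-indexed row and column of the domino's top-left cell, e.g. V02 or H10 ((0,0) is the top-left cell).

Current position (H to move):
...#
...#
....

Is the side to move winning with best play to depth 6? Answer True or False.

[...#/...#/....] H move#1: H00:-1/##.#/...#/...., H01:-1/.###/...#/...., H10:+1/...#/##.#/....*, H11:+1/...#/.###/...., H20:-1/...#/...#/##.., H21:-1/...#/...#/.##., H22:-1/...#/...#/..##
[...#/##.#/....] V move#2: V02:-1/..##/####/....*, V12:-1/...#/####/..#.
[..##/####/....] H move#3: H00:+1/####/####/....*, H20:+1/..##/####/##.., H21:+1/..##/####/.##., H22:+1/..##/####/..##
[####/####/....] end (terminal -1, V#4); searched ...#/...#/.... to 6

H winning at [...#/...#/....]: True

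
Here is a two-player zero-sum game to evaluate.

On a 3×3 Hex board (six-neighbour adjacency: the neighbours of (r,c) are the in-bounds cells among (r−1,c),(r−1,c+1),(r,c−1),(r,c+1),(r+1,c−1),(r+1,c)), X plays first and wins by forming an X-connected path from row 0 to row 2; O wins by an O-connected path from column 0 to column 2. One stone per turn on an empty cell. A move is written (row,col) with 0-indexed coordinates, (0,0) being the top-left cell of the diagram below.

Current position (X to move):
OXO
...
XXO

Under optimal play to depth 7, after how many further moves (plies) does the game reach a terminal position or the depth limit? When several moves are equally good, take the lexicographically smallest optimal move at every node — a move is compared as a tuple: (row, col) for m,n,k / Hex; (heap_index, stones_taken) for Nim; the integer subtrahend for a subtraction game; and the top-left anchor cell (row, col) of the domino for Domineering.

p1 X@[OXO/.../XXO]: (1,0)[OXO/X../XXO]+1* (1,1)[OXO/.X./XXO]+1 (1,2)[OXO/..X/XXO]+1
p2 O@[OXO/X../XXO] terminal -1; root [OXO/.../XXO] d7

PV length from [OXO/.../XXO]: 1 ply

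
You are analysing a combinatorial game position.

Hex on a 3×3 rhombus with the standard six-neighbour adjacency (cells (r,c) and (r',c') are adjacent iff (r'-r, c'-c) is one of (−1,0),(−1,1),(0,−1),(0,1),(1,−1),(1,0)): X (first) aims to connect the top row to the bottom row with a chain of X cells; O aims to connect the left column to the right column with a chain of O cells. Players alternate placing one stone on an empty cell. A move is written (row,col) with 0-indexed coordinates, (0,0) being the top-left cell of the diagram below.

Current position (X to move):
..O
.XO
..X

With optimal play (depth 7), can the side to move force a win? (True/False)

X winning at [..O/.XO/..X]: True

p1 X@[..O/.XO/..X]: (0,0)[X.O/.XO/..X]+1* (0,1)[.XO/.XO/..X]+1 (1,0)[..O/XXO/..X]+1 (2,0)[..O/.XO/X.X]-1 (2,1)[..O/.XO/.XX]-1
p2 O@[X.O/.XO/..X]: (0,1)[XOO/.XO/..X]-1* (1,0)[X.O/OXO/..X]-1 (2,0)[X.O/.XO/O.X]-1 (2,1)[X.O/.XO/.OX]-1
p3 X@[XOO/.XO/..X]: (1,0)[XOO/XXO/..X]+1* (2,0)[XOO/.XO/X.X]-1 (2,1)[XOO/.XO/.XX]-1
p4 O@[XOO/XXO/..X]: (2,0)[XOO/XXO/O.X]-1* (2,1)[XOO/XXO/.OX]-1
p5 X@[XOO/XXO/O.X]: (2,1)[XOO/XXO/OXX]+1*
p6 O@[XOO/XXO/OXX] terminal -1; root [..O/.XO/..X] d7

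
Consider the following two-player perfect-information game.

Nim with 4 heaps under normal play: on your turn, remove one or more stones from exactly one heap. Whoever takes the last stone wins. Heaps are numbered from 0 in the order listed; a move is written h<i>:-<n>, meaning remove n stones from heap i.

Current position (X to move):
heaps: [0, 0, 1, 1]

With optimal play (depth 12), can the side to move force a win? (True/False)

[(0,0,1,1)] X move#1: h2:-1:-1/(0,0,0,1)*, h3:-1:-1/(0,0,1,0)
[(0,0,0,1)] O move#2: h3:-1:+1/(0,0,0,0)*
[(0,0,0,0)] end (terminal -1, X#3); searched (0,0,1,1) to 12

X winning at [(0,0,1,1)]: False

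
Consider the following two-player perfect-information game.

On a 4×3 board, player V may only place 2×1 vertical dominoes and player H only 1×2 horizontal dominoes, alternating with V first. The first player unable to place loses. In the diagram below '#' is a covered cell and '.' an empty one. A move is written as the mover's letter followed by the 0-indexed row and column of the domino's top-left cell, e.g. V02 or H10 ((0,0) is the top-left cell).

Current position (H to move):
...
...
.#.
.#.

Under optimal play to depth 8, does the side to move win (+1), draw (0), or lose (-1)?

p1 H@[.../.../.#./.#.]: H00[##./.../.#./.#.]-1* H01[.##/.../.#./.#.]-1 H10[.../##./.#./.#.]-1 H11[.../.##/.#./.#.]-1
p2 V@[##./.../.#./.#.]: V02[###/..#/.#./.#.]+1* V10[##./#../##./.#.]+1 V12[##./..#/.##/.#.]+1 V20[##./.../##./##.]+1 V22[##./.../.##/.##]+1
p3 H@[###/..#/.#./.#.]: H10[###/###/.#./.#.]-1*
p4 V@[###/###/.#./.#.]: V20[###/###/##./##.]+1* V22[###/###/.##/.##]+1
p5 H@[###/###/##./##.] terminal -1; root [.../.../.#./.#.] d8

value(.../.../.#./.#., H) = -1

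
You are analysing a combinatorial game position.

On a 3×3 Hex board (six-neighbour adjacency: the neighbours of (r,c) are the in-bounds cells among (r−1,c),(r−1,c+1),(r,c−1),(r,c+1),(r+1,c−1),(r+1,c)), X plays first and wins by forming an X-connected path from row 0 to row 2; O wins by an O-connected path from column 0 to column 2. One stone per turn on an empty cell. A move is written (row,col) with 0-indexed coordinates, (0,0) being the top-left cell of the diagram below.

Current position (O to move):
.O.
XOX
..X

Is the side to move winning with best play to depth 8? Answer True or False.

O winning at [.O./XOX/..X]: True

[.O./XOX/..X] O move#1: (0,0):-1/OO./XOX/..X, (0,2):+1/.OO/XOX/..X*, (2,0):-1/.O./XOX/O.X, (2,1):-1/.O./XOX/.OX
[.OO/XOX/..X] X move#2: (0,0):-1/XOO/XOX/..X*, (2,0):-1/.OO/XOX/X.X, (2,1):-1/.OO/XOX/.XX
[XOO/XOX/..X] O move#3: (2,0):+1/XOO/XOX/O.X*, (2,1):-1/XOO/XOX/.OX
[XOO/XOX/O.X] end (terminal -1, X#4); searched .O./XOX/..X to 8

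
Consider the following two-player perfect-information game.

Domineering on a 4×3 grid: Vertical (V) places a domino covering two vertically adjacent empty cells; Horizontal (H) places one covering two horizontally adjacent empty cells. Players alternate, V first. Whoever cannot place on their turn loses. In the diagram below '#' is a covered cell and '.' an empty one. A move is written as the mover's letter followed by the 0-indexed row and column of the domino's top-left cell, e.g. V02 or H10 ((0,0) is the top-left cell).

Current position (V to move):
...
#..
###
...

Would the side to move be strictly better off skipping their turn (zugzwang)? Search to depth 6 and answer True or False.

zugzwang(.../#../###/..., V) = False

ply 1, V at .../#../###/... | V01=+1→.#./##./###/...*; V02=-1→..#/#.#/###/...
ply 2, H at .#./##./###/... | H30=-1→.#./##./###/##.*; H31=-1→.#./##./###/.##
ply 3, V at .#./##./###/##. | V02=+1→.##/###/###/##.*
ply 4: .##/###/###/##. is terminal -1 (H); from .../#../###/... depth 6
suppose V passes — search the same position with H to move:
pass> ply 1, H at .../#../###/... | H00=+1→##./#../###/...*; H01=+1→.##/#../###/...; H11=+1→.../###/###/...; H30=-1→.../#../###/##.; H31=-1→.../#../###/.##
pass> ply 2, V at ##./#../###/... | V02=-1→###/#.#/###/...*
pass> ply 3, H at ###/#.#/###/... | H30=+1→###/#.#/###/##.*; H31=+1→###/#.#/###/.##
pass> ply 4: ###/#.#/###/##. is terminal -1 (V); from .../#../###/... depth 6
for V: play +1, pass -1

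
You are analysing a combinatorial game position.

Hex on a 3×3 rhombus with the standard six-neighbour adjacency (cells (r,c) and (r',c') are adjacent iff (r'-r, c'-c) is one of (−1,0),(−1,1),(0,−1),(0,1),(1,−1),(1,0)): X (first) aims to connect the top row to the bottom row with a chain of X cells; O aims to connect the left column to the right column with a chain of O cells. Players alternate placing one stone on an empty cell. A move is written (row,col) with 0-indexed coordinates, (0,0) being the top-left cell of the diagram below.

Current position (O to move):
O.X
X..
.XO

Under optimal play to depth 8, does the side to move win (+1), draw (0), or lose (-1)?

[O.X/X../.XO] O move#1: (0,1):-1/OOX/X../.XO*, (1,1):-1/O.X/XO./.XO, (1,2):-1/O.X/X.O/.XO, (2,0):-1/O.X/X../OXO
[OOX/X../.XO] X move#2: (1,1):+1/OOX/XX./.XO*, (1,2):+1/OOX/X.X/.XO, (2,0):+1/OOX/X../XXO
[OOX/XX./.XO] end (terminal -1, O#3); searched O.X/X../.XO to 8

value(O.X/X../.XO, O) = -1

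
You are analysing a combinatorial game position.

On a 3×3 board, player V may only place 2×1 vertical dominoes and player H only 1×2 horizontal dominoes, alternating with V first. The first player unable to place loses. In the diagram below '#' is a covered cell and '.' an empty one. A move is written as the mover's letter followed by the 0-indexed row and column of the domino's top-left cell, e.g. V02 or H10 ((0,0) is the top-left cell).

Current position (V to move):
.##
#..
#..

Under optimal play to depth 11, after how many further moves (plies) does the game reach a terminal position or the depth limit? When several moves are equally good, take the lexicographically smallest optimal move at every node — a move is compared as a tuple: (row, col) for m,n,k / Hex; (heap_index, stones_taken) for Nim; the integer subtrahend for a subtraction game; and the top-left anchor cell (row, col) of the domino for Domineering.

[.##/#../#..] V move#1: V11:+1/.##/##./##.*, V12:+1/.##/#.#/#.#
[.##/##./##.] end (terminal -1, H#2); searched .##/#../#.. to 11

PV length from [.##/#../#..]: 1 ply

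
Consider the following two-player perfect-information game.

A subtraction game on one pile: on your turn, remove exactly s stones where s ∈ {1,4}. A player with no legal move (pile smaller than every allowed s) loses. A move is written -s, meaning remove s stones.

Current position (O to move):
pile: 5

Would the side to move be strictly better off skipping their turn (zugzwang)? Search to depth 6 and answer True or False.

zugzwang(5, O) = True

p1 O@[5]: -1[4]-1* -4[1]-1
p2 X@[4]: -1[3]-1 -4[0]+1*
p3 O@[0] terminal -1; root [5] d6
pass branch (X moves first from the same position):
  | p1 X@[5]: -1[4]-1* -4[1]-1
  | p2 O@[4]: -1[3]-1 -4[0]+1*
  | p3 X@[0] terminal -1; root [5] d6
O moving scores -1; O passing scores +1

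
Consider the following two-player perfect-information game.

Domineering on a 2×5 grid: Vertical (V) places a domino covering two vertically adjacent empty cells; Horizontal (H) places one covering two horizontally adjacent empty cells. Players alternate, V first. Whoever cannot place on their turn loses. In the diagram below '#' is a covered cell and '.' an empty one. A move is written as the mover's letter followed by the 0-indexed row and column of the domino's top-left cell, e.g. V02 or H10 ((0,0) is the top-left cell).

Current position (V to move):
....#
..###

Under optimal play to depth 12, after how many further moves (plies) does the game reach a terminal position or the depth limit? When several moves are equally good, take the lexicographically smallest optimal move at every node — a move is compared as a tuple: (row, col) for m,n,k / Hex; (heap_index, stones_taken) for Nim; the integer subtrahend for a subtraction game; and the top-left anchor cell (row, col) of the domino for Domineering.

PV length from [....#/..###]: 3 plies

ply 1, V at ....#/..### | V00=-1→#...#/#.###; V01=+1→.#..#/.####*
ply 2, H at .#..#/.#### | H02=-1→.####/.####*
ply 3, V at .####/.#### | V00=+1→#####/#####*
ply 4: #####/##### is terminal -1 (H); from ....#/..### depth 12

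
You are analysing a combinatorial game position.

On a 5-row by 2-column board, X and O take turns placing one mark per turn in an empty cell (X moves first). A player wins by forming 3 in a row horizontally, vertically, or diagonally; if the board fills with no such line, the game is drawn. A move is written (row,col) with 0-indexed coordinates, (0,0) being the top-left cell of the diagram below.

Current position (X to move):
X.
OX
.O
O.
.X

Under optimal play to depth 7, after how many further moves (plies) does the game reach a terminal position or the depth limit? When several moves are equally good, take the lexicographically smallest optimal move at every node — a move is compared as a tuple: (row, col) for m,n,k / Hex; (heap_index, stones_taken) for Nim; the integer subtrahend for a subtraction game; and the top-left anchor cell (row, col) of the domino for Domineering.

PV length from [X./OX/.O/O./.X]: 4 plies

ply 1, X at X./OX/.O/O./.X | (0,1)=-1→XX/OX/.O/O./.X; (2,0)=+0→X./OX/XO/O./.X*; (3,1)=-1→X./OX/.O/OX/.X; (4,0)=-1→X./OX/.O/O./XX
ply 2, O at X./OX/XO/O./.X | (0,1)=+0→XO/OX/XO/O./.X*; (3,1)=+0→X./OX/XO/OO/.X; (4,0)=+0→X./OX/XO/O./OX
ply 3, X at XO/OX/XO/O./.X | (3,1)=+0→XO/OX/XO/OX/.X*; (4,0)=+0→XO/OX/XO/O./XX
ply 4, O at XO/OX/XO/OX/.X | (4,0)=+0→XO/OX/XO/OX/OX*
ply 5: XO/OX/XO/OX/OX is terminal +0 (X); from X./OX/.O/O./.X depth 7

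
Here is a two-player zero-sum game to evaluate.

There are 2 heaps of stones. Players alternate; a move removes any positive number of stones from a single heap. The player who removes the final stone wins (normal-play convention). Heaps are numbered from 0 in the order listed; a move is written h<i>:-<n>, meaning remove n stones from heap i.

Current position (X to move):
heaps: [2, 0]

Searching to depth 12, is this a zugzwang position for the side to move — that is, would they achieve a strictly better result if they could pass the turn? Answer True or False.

ply 1, X at (2,0) | h0:-1=-1→(1,0); h0:-2=+1→(0,0)*
ply 2: (0,0) is terminal -1 (O); from (2,0) depth 12
pass branch (O moves first from the same position):
  | ply 1, O at (2,0) | h0:-1=-1→(1,0); h0:-2=+1→(0,0)*
  | ply 2: (0,0) is terminal -1 (X); from (2,0) depth 12
X moving scores +1; X passing scores -1

zugzwang((2,0), X) = False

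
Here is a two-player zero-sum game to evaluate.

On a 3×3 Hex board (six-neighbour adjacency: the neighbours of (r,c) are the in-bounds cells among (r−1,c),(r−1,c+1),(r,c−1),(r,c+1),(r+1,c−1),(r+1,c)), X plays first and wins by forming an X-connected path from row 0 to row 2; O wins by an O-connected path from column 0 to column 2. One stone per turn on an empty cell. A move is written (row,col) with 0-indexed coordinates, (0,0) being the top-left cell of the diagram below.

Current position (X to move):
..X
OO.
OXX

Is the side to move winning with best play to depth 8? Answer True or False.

[..X/OO./OXX] X move#1: (0,0):-1/X.X/OO./OXX, (0,1):-1/.XX/OO./OXX, (1,2):+1/..X/OOX/OXX*
[..X/OOX/OXX] end (terminal -1, O#2); searched ..X/OO./OXX to 8

X winning at [..X/OO./OXX]: True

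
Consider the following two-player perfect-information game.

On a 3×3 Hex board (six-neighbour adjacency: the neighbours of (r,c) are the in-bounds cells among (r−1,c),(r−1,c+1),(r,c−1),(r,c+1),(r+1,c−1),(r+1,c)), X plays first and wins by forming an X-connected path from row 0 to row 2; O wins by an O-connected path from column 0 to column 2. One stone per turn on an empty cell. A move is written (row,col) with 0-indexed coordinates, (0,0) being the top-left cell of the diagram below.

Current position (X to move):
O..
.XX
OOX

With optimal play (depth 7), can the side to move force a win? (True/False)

[O../.XX/OOX] X move#1: (0,1):+1/OX./.XX/OOX*, (0,2):+1/O.X/.XX/OOX, (1,0):+1/O../XXX/OOX
[OX./.XX/OOX] end (terminal -1, O#2); searched O../.XX/OOX to 7

X winning at [O../.XX/OOX]: True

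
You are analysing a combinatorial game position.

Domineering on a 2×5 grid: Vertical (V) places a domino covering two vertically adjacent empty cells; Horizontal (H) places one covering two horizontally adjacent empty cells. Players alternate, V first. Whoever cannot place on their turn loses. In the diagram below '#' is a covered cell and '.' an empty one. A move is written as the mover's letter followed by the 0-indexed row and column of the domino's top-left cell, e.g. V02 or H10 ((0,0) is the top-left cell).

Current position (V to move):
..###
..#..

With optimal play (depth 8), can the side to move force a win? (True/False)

ply 1, V at ..###/..#.. | V00=+1→#.###/#.#..*; V01=+1→.####/.##..
ply 2, H at #.###/#.#.. | H13=-1→#.###/#.###*
ply 3, V at #.###/#.### | V01=+1→#####/#####*
ply 4: #####/##### is terminal -1 (H); from ..###/..#.. depth 8

V winning at [..###/..#..]: True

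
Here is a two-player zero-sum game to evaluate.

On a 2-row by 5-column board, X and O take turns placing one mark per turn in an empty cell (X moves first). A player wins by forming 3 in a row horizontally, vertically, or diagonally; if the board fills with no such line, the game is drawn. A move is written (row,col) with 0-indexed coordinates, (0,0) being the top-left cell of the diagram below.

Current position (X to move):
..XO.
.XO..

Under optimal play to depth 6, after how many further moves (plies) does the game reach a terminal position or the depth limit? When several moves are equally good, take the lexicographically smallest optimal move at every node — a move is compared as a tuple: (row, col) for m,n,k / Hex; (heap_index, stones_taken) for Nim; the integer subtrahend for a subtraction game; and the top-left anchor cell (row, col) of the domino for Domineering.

PV length from [..XO./.XO..]: 6 plies

[..XO./.XO..] X move#1: (0,0):+0/X.XO./.XO..*, (0,1):+0/.XXO./.XO.., (0,4):+0/..XOX/.XO.., (1,0):+0/..XO./XXO.., (1,3):+0/..XO./.XOX., (1,4):+0/..XO./.XO.X
[X.XO./.XO..] O move#2: (0,1):+0/XOXO./.XO..*, (0,4):-1/X.XOO/.XO.., (1,0):-1/X.XO./OXO.., (1,3):-1/X.XO./.XOO., (1,4):-1/X.XO./.XO.O
[XOXO./.XO..] X move#3: (0,4):+0/XOXOX/.XO..*, (1,0):+0/XOXO./XXO.., (1,3):+0/XOXO./.XOX., (1,4):+0/XOXO./.XO.X
[XOXOX/.XO..] O move#4: (1,0):+0/XOXOX/OXO..*, (1,3):+0/XOXOX/.XOO., (1,4):+0/XOXOX/.XO.O
[XOXOX/OXO..] X move#5: (1,3):+0/XOXOX/OXOX.*, (1,4):+0/XOXOX/OXO.X
[XOXOX/OXOX.] O move#6: (1,4):+0/XOXOX/OXOXO*
[XOXOX/OXOXO] end (terminal +0, X#7); searched ..XO./.XO.. to 6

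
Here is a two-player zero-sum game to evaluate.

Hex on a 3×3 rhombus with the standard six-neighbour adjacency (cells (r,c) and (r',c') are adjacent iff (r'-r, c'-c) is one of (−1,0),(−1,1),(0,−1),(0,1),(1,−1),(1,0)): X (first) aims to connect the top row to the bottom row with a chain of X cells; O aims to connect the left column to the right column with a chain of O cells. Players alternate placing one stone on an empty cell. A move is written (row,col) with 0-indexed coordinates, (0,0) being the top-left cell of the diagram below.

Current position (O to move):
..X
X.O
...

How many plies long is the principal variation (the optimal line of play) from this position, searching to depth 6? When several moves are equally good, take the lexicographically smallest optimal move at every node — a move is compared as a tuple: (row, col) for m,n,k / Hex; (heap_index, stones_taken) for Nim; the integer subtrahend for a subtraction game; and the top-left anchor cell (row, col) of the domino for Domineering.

PV length from [..X/X.O/...]: 5 plies

[..X/X.O/...] O move#1: (0,0):-1/O.X/X.O/..., (0,1):-1/.OX/X.O/..., (1,1):-1/..X/XOO/..., (2,0):+1/..X/X.O/O..*, (2,1):-1/..X/X.O/.O., (2,2):-1/..X/X.O/..O
[..X/X.O/O..] X move#2: (0,0):-1/X.X/X.O/O..*, (0,1):-1/.XX/X.O/O.., (1,1):-1/..X/XXO/O.., (2,1):-1/..X/X.O/OX., (2,2):-1/..X/X.O/O.X
[X.X/X.O/O..] O move#3: (0,1):+1/XOX/X.O/O..*, (1,1):+1/X.X/XOO/O.., (2,1):+1/X.X/X.O/OO., (2,2):+1/X.X/X.O/O.O
[XOX/X.O/O..] X move#4: (1,1):-1/XOX/XXO/O..*, (2,1):-1/XOX/X.O/OX., (2,2):-1/XOX/X.O/O.X
[XOX/XXO/O..] O move#5: (2,1):+1/XOX/XXO/OO.*, (2,2):-1/XOX/XXO/O.O
[XOX/XXO/OO.] end (terminal -1, X#6); searched ..X/X.O/... to 6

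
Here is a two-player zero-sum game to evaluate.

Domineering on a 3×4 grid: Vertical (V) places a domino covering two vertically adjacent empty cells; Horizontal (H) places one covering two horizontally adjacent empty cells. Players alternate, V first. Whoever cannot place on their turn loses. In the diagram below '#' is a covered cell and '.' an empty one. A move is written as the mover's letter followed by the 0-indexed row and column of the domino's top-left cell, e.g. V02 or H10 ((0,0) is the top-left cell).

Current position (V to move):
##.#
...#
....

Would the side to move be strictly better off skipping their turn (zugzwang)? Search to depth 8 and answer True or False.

zugzwang(##.#/...#/...., V) = False

[##.#/...#/....] V move#1: V02:-1/####/..##/...., V10:-1/##.#/#..#/#..., V11:+1/##.#/.#.#/.#..*, V12:-1/##.#/..##/..#.
[##.#/.#.#/.#..] H move#2: H22:-1/##.#/.#.#/.###*
[##.#/.#.#/.###] V move#3: V02:+1/####/.###/.###*, V10:+1/##.#/##.#/####
[####/.###/.###] end (terminal -1, H#4); searched ##.#/...#/.... to 8
pass branch (H moves first from the same position):
  | [##.#/...#/....] H move#1: H10:+1/##.#/##.#/....*, H11:+1/##.#/.###/...., H20:+1/##.#/...#/##.., H21:+1/##.#/...#/.##., H22:-1/##.#/...#/..##
  | [##.#/##.#/....] V move#2: V02:-1/####/####/....*, V12:-1/##.#/####/..#.
  | [####/####/....] H move#3: H20:+1/####/####/##..*, H21:+1/####/####/.##., H22:+1/####/####/..##
  | [####/####/##..] end (terminal -1, V#4); searched ##.#/...#/.... to 8
V moving scores +1; V passing scores -1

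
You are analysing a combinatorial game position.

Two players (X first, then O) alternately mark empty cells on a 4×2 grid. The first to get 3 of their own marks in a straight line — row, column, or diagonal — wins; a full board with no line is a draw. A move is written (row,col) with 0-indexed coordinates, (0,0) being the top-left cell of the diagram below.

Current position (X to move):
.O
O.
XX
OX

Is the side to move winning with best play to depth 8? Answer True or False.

p1 X@[.O/O./XX/OX]: (0,0)[XO/O./XX/OX]+0 (1,1)[.O/OX/XX/OX]+1*
p2 O@[.O/OX/XX/OX] terminal -1; root [.O/O./XX/OX] d8

X winning at [.O/O./XX/OX]: True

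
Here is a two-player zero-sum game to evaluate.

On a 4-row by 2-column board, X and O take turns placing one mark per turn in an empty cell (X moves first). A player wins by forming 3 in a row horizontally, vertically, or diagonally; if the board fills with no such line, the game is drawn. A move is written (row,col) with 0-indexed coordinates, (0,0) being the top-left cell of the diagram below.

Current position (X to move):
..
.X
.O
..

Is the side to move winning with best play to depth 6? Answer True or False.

X winning at [../.X/.O/..]: False

[../.X/.O/..] X move#1: (0,0):+0/X./.X/.O/..*, (0,1):+0/.X/.X/.O/.., (1,0):+0/../XX/.O/.., (2,0):+0/../.X/XO/.., (3,0):+0/../.X/.O/X., (3,1):+0/../.X/.O/.X
[X./.X/.O/..] O move#2: (0,1):+0/XO/.X/.O/..*, (1,0):+0/X./OX/.O/.., (2,0):+0/X./.X/OO/.., (3,0):+0/X./.X/.O/O., (3,1):+0/X./.X/.O/.O
[XO/.X/.O/..] X move#3: (1,0):+0/XO/XX/.O/..*, (2,0):+0/XO/.X/XO/.., (3,0):+0/XO/.X/.O/X., (3,1):+0/XO/.X/.O/.X
[XO/XX/.O/..] O move#4: (2,0):+0/XO/XX/OO/..*, (3,0):-1/XO/XX/.O/O., (3,1):-1/XO/XX/.O/.O
[XO/XX/OO/..] X move#5: (3,0):+0/XO/XX/OO/X.*, (3,1):+0/XO/XX/OO/.X
[XO/XX/OO/X.] O move#6: (3,1):+0/XO/XX/OO/XO*
[XO/XX/OO/XO] end (terminal +0, X#7); searched ../.X/.O/.. to 6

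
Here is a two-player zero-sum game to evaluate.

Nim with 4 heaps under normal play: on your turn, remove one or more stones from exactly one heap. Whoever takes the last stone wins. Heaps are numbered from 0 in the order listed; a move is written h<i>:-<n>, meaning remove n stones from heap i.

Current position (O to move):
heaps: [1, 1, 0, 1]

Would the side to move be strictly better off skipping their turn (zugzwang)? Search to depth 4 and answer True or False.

p1 O@[(1,1,0,1)]: h0:-1[(0,1,0,1)]+1* h1:-1[(1,0,0,1)]+1 h3:-1[(1,1,0,0)]+1
p2 X@[(0,1,0,1)]: h1:-1[(0,0,0,1)]-1* h3:-1[(0,1,0,0)]-1
p3 O@[(0,0,0,1)]: h3:-1[(0,0,0,0)]+1*
p4 X@[(0,0,0,0)] terminal -1; root [(1,1,0,1)] d4
pass branch (X moves first from the same position):
  | p1 X@[(1,1,0,1)]: h0:-1[(0,1,0,1)]+1* h1:-1[(1,0,0,1)]+1 h3:-1[(1,1,0,0)]+1
  | p2 O@[(0,1,0,1)]: h1:-1[(0,0,0,1)]-1* h3:-1[(0,1,0,0)]-1
  | p3 X@[(0,0,0,1)]: h3:-1[(0,0,0,0)]+1*
  | p4 O@[(0,0,0,0)] terminal -1; root [(1,1,0,1)] d4
O moving scores +1; O passing scores -1

zugzwang((1,1,0,1), O) = False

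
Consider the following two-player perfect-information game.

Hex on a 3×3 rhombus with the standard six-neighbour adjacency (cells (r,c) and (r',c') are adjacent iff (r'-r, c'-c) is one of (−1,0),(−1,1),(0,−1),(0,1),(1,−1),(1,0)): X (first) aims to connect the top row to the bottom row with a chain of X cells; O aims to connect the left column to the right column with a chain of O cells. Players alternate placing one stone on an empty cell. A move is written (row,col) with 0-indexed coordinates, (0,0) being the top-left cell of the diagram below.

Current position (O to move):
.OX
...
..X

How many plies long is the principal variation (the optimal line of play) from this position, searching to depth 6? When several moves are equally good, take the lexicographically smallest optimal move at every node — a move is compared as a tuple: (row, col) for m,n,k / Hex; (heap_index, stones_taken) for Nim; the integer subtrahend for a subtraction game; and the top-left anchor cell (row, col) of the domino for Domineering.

[.OX/.../..X] O move#1: (0,0):-1/OOX/.../..X*, (1,0):-1/.OX/O../..X, (1,1):-1/.OX/.O./..X, (1,2):-1/.OX/..O/..X, (2,0):-1/.OX/.../O.X, (2,1):-1/.OX/.../.OX
[OOX/.../..X] X move#2: (1,0):+1/OOX/X../..X*, (1,1):+1/OOX/.X./..X, (1,2):+1/OOX/..X/..X, (2,0):+1/OOX/.../X.X, (2,1):+1/OOX/.../.XX
[OOX/X../..X] O move#3: (1,1):-1/OOX/XO./..X*, (1,2):-1/OOX/X.O/..X, (2,0):-1/OOX/X../O.X, (2,1):-1/OOX/X../.OX
[OOX/XO./..X] X move#4: (1,2):+1/OOX/XOX/..X*, (2,0):-1/OOX/XO./X.X, (2,1):-1/OOX/XO./.XX
[OOX/XOX/..X] end (terminal -1, O#5); searched .OX/.../..X to 6

PV length from [.OX/.../..X]: 4 plies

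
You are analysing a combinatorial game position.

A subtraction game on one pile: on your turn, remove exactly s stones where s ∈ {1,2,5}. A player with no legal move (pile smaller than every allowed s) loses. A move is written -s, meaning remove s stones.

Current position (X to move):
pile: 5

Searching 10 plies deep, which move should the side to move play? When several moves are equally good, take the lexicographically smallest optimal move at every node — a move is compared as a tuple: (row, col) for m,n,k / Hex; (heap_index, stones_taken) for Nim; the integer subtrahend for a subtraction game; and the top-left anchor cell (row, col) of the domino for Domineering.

X's best at [5]: -2

p1 X@[5]: -1[4]-1 -2[3]+1* -5[0]+1
p2 O@[3]: -1[2]-1* -2[1]-1
p3 X@[2]: -1[1]-1 -2[0]+1*
p4 O@[0] terminal -1; root [5] d10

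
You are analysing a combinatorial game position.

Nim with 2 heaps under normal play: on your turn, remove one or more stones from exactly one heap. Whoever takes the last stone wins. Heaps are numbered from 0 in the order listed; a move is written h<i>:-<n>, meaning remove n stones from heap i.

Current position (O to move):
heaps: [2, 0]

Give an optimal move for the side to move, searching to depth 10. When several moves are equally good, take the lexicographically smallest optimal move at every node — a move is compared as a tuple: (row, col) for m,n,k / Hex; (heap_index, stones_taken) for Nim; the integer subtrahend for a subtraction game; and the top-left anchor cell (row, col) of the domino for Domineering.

O's best at [(2,0)]: h0:-2

ply 1, O at (2,0) | h0:-1=-1→(1,0); h0:-2=+1→(0,0)*
ply 2: (0,0) is terminal -1 (X); from (2,0) depth 10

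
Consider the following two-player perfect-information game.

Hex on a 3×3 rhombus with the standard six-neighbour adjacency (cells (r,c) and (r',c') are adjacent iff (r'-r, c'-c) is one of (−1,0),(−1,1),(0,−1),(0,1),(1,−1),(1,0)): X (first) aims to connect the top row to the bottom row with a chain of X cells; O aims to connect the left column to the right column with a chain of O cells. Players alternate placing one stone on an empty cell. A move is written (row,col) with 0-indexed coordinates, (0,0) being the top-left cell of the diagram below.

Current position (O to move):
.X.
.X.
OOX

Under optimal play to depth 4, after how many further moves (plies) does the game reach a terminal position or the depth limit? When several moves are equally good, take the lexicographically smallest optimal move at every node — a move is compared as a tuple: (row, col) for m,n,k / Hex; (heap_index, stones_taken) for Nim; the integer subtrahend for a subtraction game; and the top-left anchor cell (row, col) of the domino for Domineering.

PV length from [.X./.X./OOX]: 1 ply

p1 O@[.X./.X./OOX]: (0,0)[OX./.X./OOX]-1 (0,2)[.XO/.X./OOX]-1 (1,0)[.X./OX./OOX]-1 (1,2)[.X./.XO/OOX]+1*
p2 X@[.X./.XO/OOX] terminal -1; root [.X./.X./OOX] d4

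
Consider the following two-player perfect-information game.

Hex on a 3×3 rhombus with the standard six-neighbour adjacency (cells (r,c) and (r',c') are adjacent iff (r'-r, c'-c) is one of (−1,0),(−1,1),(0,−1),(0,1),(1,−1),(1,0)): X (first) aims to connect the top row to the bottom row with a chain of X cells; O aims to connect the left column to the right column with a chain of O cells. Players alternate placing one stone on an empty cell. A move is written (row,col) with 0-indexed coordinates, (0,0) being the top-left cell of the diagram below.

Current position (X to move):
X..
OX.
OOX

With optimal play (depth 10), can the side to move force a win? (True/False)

p1 X@[X../OX./OOX]: (0,1)[XX./OX./OOX]-1 (0,2)[X.X/OX./OOX]-1 (1,2)[X../OXX/OOX]+1*
p2 O@[X../OXX/OOX]: (0,1)[XO./OXX/OOX]-1* (0,2)[X.O/OXX/OOX]-1
p3 X@[XO./OXX/OOX]: (0,2)[XOX/OXX/OOX]+1*
p4 O@[XOX/OXX/OOX] terminal -1; root [X../OX./OOX] d10

X winning at [X../OX./OOX]: True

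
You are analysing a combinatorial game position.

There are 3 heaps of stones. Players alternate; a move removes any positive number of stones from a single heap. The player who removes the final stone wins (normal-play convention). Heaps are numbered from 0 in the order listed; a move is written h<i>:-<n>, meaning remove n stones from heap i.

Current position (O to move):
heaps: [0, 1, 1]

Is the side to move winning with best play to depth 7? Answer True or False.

[(0,1,1)] O move#1: h1:-1:-1/(0,0,1)*, h2:-1:-1/(0,1,0)
[(0,0,1)] X move#2: h2:-1:+1/(0,0,0)*
[(0,0,0)] end (terminal -1, O#3); searched (0,1,1) to 7

O winning at [(0,1,1)]: False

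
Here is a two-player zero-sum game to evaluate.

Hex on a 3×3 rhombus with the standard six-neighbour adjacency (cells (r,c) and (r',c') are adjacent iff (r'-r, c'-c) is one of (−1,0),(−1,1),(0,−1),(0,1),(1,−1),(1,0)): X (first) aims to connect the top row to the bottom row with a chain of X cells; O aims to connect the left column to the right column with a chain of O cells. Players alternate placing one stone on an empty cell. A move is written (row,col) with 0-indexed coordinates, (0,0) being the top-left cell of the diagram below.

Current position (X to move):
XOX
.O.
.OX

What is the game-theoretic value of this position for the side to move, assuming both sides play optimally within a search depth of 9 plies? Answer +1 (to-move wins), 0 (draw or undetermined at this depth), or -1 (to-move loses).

ply 1, X at XOX/.O./.OX | (1,0)=+1→XOX/XO./.OX*; (1,2)=+1→XOX/.OX/.OX; (2,0)=+1→XOX/.O./XOX
ply 2, O at XOX/XO./.OX | (1,2)=-1→XOX/XOO/.OX*; (2,0)=-1→XOX/XO./OOX
ply 3, X at XOX/XOO/.OX | (2,0)=+1→XOX/XOO/XOX*
ply 4: XOX/XOO/XOX is terminal -1 (O); from XOX/.O./.OX depth 9

value(XOX/.O./.OX, X) = +1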